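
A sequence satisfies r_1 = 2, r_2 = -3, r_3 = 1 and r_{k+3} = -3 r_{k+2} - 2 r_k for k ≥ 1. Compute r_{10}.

r_4 = -3·1 - 2·2 = -7
r_5 = -3·(-7) - 2·(-3) = 27
r_6 = -3·27 - 2·1 = -83
r_7 = -3·(-83) - 2·(-7) = 263
r_8 = -3·263 - 2·27 = -843
r_9 = -3·(-843) - 2·(-83) = 2695
r_{10} = -3·2695 - 2·263 = -8611

-8611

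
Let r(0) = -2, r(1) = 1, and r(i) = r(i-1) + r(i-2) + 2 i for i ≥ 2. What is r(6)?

74

r(2) = 1 + (-2) + 4 = 3
r(3) = 3 + 1 + 6 = 10
r(4) = 10 + 3 + 8 = 21
r(5) = 21 + 10 + 10 = 41
r(6) = 41 + 21 + 12 = 74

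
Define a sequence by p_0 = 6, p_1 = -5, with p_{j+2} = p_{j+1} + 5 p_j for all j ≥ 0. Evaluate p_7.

p_2 = (-5) + 5·6 = 25
p_3 = 25 + 5·(-5) = 0
p_4 = 0 + 5·25 = 125
p_5 = 125 + 5·0 = 125
p_6 = 125 + 5·125 = 750
p_7 = 750 + 5·125 = 1375

1375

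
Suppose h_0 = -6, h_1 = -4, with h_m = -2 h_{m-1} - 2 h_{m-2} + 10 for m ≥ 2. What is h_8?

h_2 = -2·(-4) - 2·(-6) + 10 = 30
h_3 = -2·30 - 2·(-4) + 10 = -42
h_4 = -2·(-42) - 2·30 + 10 = 34
h_5 = -2·34 - 2·(-42) + 10 = 26
h_6 = -2·26 - 2·34 + 10 = -110
h_7 = -2·(-110) - 2·26 + 10 = 178
h_8 = -2·178 - 2·(-110) + 10 = -126

-126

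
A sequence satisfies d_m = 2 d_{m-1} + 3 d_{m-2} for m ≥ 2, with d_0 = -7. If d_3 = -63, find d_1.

Let d_1 = x.
d_2 = -21 + 2x
d_3 = -42 + 7x
So -42 + 7x = -63, giving x = -3.

-3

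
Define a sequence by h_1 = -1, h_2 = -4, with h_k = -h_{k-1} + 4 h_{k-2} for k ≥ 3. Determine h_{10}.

h_3 = -(-4) + 4·(-1) = 0
h_4 = -0 + 4·(-4) = -16
h_5 = -(-16) + 4·0 = 16
h_6 = -16 + 4·(-16) = -80
h_7 = -(-80) + 4·16 = 144
h_8 = -144 + 4·(-80) = -464
h_9 = -(-464) + 4·144 = 1040
h_{10} = -1040 + 4·(-464) = -2896

-2896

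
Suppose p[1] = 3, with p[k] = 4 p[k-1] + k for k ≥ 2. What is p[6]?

3866

p[2] = 4(3) + 2 = 14
p[3] = 4(14) + 3 = 59
p[4] = 4(59) + 4 = 240
p[5] = 4(240) + 5 = 965
p[6] = 4(965) + 6 = 3866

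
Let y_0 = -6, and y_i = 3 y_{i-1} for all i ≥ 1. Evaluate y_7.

-13122

y_1 = 3*(-6) = -18
y_2 = 3*(-18) = -54
y_3 = 3*(-54) = -162
y_4 = 3*(-162) = -486
y_5 = 3*(-486) = -1458
y_6 = 3*(-1458) = -4374
y_7 = 3*(-4374) = -13122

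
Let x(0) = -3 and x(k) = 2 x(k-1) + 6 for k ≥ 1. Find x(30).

The fixed point is 6/(1 - 2) = -6, so x(k) + 6 = 2(x(k-1) + 6).
Hence x(k) = 3·2^k - 6.
x(30) = 3·2^{30} - 6 = 3·1073741824 - 6 = 3221225466.

3221225466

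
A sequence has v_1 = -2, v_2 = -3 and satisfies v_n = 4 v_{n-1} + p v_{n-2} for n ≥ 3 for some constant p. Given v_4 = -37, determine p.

v_3 = -12 - 2p
v_4 = -48 - 11p
So -48 - 11p = -37, giving p = -1.

-1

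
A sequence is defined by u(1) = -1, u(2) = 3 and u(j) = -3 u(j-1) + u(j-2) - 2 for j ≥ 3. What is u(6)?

u(3) = -3(3) + (-1) - 2 = -12
u(4) = -3(-12) + 3 - 2 = 37
u(5) = -3(37) + (-12) - 2 = -125
u(6) = -3(-125) + 37 - 2 = 410

410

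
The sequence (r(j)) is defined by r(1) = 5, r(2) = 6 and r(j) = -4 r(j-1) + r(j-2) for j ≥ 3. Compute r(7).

r(3) = -4·6 + 5 = -19
r(4) = -4·(-19) + 6 = 82
r(5) = -4·82 + (-19) = -347
r(6) = -4·(-347) + 82 = 1470
r(7) = -4·1470 + (-347) = -6227

-6227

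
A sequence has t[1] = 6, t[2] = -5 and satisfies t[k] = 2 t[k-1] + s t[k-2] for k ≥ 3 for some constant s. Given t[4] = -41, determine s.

t[3] = -10 + 6s
t[4] = -20 + 7s
So -20 + 7s = -41, giving s = -3.

-3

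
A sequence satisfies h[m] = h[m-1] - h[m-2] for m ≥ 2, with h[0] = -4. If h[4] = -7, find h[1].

7

Let h[1] = y.
h[2] = 4 + y
h[3] = 4
h[4] = -y
So -y = -7, giving y = 7.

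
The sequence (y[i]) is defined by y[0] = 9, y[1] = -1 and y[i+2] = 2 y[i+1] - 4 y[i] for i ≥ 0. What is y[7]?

y[2] = 2(-1) - 4(9) = -38
y[3] = 2(-38) - 4(-1) = -72
y[4] = 2(-72) - 4(-38) = 8
y[5] = 2(8) - 4(-72) = 304
y[6] = 2(304) - 4(8) = 576
y[7] = 2(576) - 4(304) = -64

-64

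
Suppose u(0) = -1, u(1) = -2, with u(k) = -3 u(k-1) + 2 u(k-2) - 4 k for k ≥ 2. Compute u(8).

-788

u(2) = -3*(-2) + 2*(-1) - 8 = -4
u(3) = -3*(-4) + 2*(-2) - 12 = -4
u(4) = -3*(-4) + 2*(-4) - 16 = -12
u(5) = -3*(-12) + 2*(-4) - 20 = 8
u(6) = -3*8 + 2*(-12) - 24 = -72
u(7) = -3*(-72) + 2*8 - 28 = 204
u(8) = -3*204 + 2*(-72) - 32 = -788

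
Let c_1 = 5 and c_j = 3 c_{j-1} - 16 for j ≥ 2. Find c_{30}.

The fixed point is -16/(1 - 3) = 8, so c_j - 8 = 3(c_{j-1} - 8).
Hence c_j = -3·3^{j-1} + 8.
c_{30} = -3·3^{29} + 8 = -3·68630377364883 + 8 = -205891132094641.

-205891132094641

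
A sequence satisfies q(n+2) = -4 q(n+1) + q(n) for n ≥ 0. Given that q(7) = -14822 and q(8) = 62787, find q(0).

3

Rearranging, q(n-2) = q(n) + 4 q(n-1).
q(6) = 62787 + 4*(-14822) = 3499
q(5) = -14822 + 4*3499 = -826
q(4) = 3499 + 4*(-826) = 195
q(3) = -826 + 4*195 = -46
q(2) = 195 + 4*(-46) = 11
q(1) = -46 + 4*11 = -2
q(0) = 11 + 4*(-2) = 3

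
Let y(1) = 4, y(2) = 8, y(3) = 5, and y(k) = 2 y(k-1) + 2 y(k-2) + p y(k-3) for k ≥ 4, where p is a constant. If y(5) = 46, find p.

y(4) = 26 + 4p
y(5) = 62 + 16p
So 62 + 16p = 46, giving p = -1.

-1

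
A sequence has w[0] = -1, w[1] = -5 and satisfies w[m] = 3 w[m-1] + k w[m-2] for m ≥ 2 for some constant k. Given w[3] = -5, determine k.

-5

w[2] = -15 - k
w[3] = -45 - 8k
So -45 - 8k = -5, giving k = -5.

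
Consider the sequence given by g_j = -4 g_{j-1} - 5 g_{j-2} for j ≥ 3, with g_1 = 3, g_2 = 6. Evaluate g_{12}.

g_3 = -4(6) - 5(3) = -39
g_4 = -4(-39) - 5(6) = 126
g_5 = -4(126) - 5(-39) = -309
g_6 = -4(-309) - 5(126) = 606
g_7 = -4(606) - 5(-309) = -879
g_8 = -4(-879) - 5(606) = 486
g_9 = -4(486) - 5(-879) = 2451
g_{10} = -4(2451) - 5(486) = -12234
g_{11} = -4(-12234) - 5(2451) = 36681
g_{12} = -4(36681) - 5(-12234) = -85554

-85554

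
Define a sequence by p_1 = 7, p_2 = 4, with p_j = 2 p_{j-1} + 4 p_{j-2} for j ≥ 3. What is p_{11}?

p_3 = 2(4) + 4(7) = 36
p_4 = 2(36) + 4(4) = 88
p_5 = 2(88) + 4(36) = 320
p_6 = 2(320) + 4(88) = 992
p_7 = 2(992) + 4(320) = 3264
p_8 = 2(3264) + 4(992) = 10496
p_9 = 2(10496) + 4(3264) = 34048
p_{10} = 2(34048) + 4(10496) = 110080
p_{11} = 2(110080) + 4(34048) = 356352

356352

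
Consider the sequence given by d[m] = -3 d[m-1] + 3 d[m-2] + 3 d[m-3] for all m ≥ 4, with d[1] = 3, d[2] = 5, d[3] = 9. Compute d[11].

d[4] = -3*9 + 3*5 + 3*3 = -3
d[5] = -3*(-3) + 3*9 + 3*5 = 51
d[6] = -3*51 + 3*(-3) + 3*9 = -135
d[7] = -3*(-135) + 3*51 + 3*(-3) = 549
d[8] = -3*549 + 3*(-135) + 3*51 = -1899
d[9] = -3*(-1899) + 3*549 + 3*(-135) = 6939
d[10] = -3*6939 + 3*(-1899) + 3*549 = -24867
d[11] = -3*(-24867) + 3*6939 + 3*(-1899) = 89721

89721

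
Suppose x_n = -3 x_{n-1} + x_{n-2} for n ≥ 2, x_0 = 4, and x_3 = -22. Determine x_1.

Let x_1 = v.
x_2 = 4 - 3v
x_3 = -12 + 10v
So -12 + 10v = -22, giving v = -1.

-1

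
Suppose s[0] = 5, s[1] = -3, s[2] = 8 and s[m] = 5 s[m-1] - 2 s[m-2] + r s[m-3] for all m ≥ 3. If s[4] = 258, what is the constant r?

s[3] = 46 + 5r
s[4] = 214 + 22r
So 214 + 22r = 258, giving r = 2.

2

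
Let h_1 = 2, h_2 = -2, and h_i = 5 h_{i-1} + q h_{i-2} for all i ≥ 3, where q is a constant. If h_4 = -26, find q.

h_3 = -10 + 2q
h_4 = -50 + 8q
So -50 + 8q = -26, giving q = 3.

3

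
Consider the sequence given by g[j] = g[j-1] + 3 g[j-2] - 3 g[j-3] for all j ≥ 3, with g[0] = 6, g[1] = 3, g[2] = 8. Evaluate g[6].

g[3] = 8 + 3*3 - 3*6 = -1
g[4] = (-1) + 3*8 - 3*3 = 14
g[5] = 14 + 3*(-1) - 3*8 = -13
g[6] = (-13) + 3*14 - 3*(-1) = 32

32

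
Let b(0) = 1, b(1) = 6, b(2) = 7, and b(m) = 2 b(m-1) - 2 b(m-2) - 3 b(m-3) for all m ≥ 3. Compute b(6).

-103

b(3) = 2*7 - 2*6 - 3*1 = -1
b(4) = 2*(-1) - 2*7 - 3*6 = -34
b(5) = 2*(-34) - 2*(-1) - 3*7 = -87
b(6) = 2*(-87) - 2*(-34) - 3*(-1) = -103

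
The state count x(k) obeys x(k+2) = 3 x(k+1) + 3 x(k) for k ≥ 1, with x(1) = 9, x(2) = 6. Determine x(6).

x(3) = 3·6 + 3·9 = 45
x(4) = 3·45 + 3·6 = 153
x(5) = 3·153 + 3·45 = 594
x(6) = 3·594 + 3·153 = 2241

2241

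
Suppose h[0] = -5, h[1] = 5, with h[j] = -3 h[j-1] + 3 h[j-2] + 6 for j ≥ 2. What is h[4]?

-345

h[2] = -3·5 + 3·(-5) + 6 = -24
h[3] = -3·(-24) + 3·5 + 6 = 93
h[4] = -3·93 + 3·(-24) + 6 = -345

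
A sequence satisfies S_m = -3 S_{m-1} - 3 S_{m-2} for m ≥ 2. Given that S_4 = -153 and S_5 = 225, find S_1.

Rearranging, S_{m-2} = (S_m + 3 S_{m-1}) / -3.
S_3 = (225 + 3(-153)) / -3 = -234/-3 = 78
S_2 = (-153 + 3(78)) / -3 = 81/-3 = -27
S_1 = (78 + 3(-27)) / -3 = -3/-3 = 1

1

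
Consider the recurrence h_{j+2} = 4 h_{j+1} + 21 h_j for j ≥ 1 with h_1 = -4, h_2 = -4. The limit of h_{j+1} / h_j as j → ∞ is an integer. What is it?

The characteristic equation is r^2 - 4r - 21 = 0, which factors as (r - 7)(r + 3) = 0.
So the roots are 7 and -3. Since |7| > |-3| and the coefficient of 7^j is non-zero, the ratio tends to 7.

7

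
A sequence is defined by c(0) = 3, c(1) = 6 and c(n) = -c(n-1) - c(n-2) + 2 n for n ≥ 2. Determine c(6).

c(2) = -6 - 3 + 4 = -5
c(3) = -(-5) - 6 + 6 = 5
c(4) = -5 - (-5) + 8 = 8
c(5) = -8 - 5 + 10 = -3
c(6) = -(-3) - 8 + 12 = 7

7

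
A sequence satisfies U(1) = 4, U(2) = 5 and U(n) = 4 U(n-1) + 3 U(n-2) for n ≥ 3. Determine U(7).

U(3) = 4*5 + 3*4 = 32
U(4) = 4*32 + 3*5 = 143
U(5) = 4*143 + 3*32 = 668
U(6) = 4*668 + 3*143 = 3101
U(7) = 4*3101 + 3*668 = 14408

14408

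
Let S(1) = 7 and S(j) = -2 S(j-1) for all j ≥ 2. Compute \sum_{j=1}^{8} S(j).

S(2) = -2*7 = -14
S(3) = -2*(-14) = 28
S(4) = -2*28 = -56
S(5) = -2*(-56) = 112
S(6) = -2*112 = -224
S(7) = -2*(-224) = 448
S(8) = -2*448 = -896
Sum = 7 + (-14) + 28 + (-56) + 112 + (-224) + 448 + (-896) = -595

-595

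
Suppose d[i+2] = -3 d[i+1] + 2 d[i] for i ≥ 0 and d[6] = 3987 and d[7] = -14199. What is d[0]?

9

Rearranging, d[i-2] = (d[i] + 3 d[i-1]) / 2.
d[5] = (-14199 + 3(3987)) / 2 = -2238/2 = -1119
d[4] = (3987 + 3(-1119)) / 2 = 630/2 = 315
d[3] = (-1119 + 3(315)) / 2 = -174/2 = -87
d[2] = (315 + 3(-87)) / 2 = 54/2 = 27
d[1] = (-87 + 3(27)) / 2 = -6/2 = -3
d[0] = (27 + 3(-3)) / 2 = 18/2 = 9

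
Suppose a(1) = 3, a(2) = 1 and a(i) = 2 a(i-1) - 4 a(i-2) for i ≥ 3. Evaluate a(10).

a(3) = 2(1) - 4(3) = -10
a(4) = 2(-10) - 4(1) = -24
a(5) = 2(-24) - 4(-10) = -8
a(6) = 2(-8) - 4(-24) = 80
a(7) = 2(80) - 4(-8) = 192
a(8) = 2(192) - 4(80) = 64
a(9) = 2(64) - 4(192) = -640
a(10) = 2(-640) - 4(64) = -1536

-1536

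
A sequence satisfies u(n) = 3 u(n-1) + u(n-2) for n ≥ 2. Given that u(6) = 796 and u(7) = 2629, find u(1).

Rearranging, u(n-2) = u(n) - 3 u(n-1).
u(5) = 2629 - 3(796) = 241
u(4) = 796 - 3(241) = 73
u(3) = 241 - 3(73) = 22
u(2) = 73 - 3(22) = 7
u(1) = 22 - 3(7) = 1

1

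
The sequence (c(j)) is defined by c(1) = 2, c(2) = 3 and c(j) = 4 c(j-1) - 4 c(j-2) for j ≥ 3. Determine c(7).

c(3) = 4*3 - 4*2 = 4
c(4) = 4*4 - 4*3 = 4
c(5) = 4*4 - 4*4 = 0
c(6) = 4*0 - 4*4 = -16
c(7) = 4*(-16) - 4*0 = -64

-64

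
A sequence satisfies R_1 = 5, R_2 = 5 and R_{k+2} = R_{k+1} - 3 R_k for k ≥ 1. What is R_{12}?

800

R_3 = 5 - 3·5 = -10
R_4 = (-10) - 3·5 = -25
R_5 = (-25) - 3·(-10) = 5
R_6 = 5 - 3·(-25) = 80
R_7 = 80 - 3·5 = 65
R_8 = 65 - 3·80 = -175
R_9 = (-175) - 3·65 = -370
R_{10} = (-370) - 3·(-175) = 155
R_{11} = 155 - 3·(-370) = 1265
R_{12} = 1265 - 3·155 = 800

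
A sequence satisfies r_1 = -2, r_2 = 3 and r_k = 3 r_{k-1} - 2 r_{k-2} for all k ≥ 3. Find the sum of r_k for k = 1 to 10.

r_3 = 3·3 - 2·(-2) = 13
r_4 = 3·13 - 2·3 = 33
r_5 = 3·33 - 2·13 = 73
r_6 = 3·73 - 2·33 = 153
r_7 = 3·153 - 2·73 = 313
r_8 = 3·313 - 2·153 = 633
r_9 = 3·633 - 2·313 = 1273
r_{10} = 3·1273 - 2·633 = 2553
Sum = (-2) + 3 + 13 + 33 + 73 + 153 + 313 + 633 + 1273 + 2553 = 5045

5045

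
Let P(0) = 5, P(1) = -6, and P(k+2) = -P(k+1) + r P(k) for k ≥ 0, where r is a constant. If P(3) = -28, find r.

2

P(2) = 6 + 5r
P(3) = -6 - 11r
So -6 - 11r = -28, giving r = 2.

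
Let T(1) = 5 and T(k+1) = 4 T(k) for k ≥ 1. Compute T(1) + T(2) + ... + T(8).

T(2) = 4·5 = 20
T(3) = 4·20 = 80
T(4) = 4·80 = 320
T(5) = 4·320 = 1280
T(6) = 4·1280 = 5120
T(7) = 4·5120 = 20480
T(8) = 4·20480 = 81920
Sum = 5 + 20 + 80 + 320 + 1280 + 5120 + 20480 + 81920 = 109225

109225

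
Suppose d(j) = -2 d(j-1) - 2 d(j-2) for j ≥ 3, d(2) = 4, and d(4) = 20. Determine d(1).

3

Let d(1) = z.
d(3) = -8 - 2z
d(4) = 8 + 4z
So 8 + 4z = 20, giving z = 3.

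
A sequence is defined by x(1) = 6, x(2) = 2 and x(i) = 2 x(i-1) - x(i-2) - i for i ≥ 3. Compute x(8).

x(3) = 2(2) - 6 - 3 = -5
x(4) = 2(-5) - 2 - 4 = -16
x(5) = 2(-16) - (-5) - 5 = -32
x(6) = 2(-32) - (-16) - 6 = -54
x(7) = 2(-54) - (-32) - 7 = -83
x(8) = 2(-83) - (-54) - 8 = -120

-120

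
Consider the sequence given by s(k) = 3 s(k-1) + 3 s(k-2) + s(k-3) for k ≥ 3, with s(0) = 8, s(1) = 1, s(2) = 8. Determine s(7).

s(3) = 3·8 + 3·1 + 8 = 35
s(4) = 3·35 + 3·8 + 1 = 130
s(5) = 3·130 + 3·35 + 8 = 503
s(6) = 3·503 + 3·130 + 35 = 1934
s(7) = 3·1934 + 3·503 + 130 = 7441

7441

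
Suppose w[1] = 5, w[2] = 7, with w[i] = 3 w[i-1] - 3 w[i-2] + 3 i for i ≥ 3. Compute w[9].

117

w[3] = 3·7 - 3·5 + 9 = 15
w[4] = 3·15 - 3·7 + 12 = 36
w[5] = 3·36 - 3·15 + 15 = 78
w[6] = 3·78 - 3·36 + 18 = 144
w[7] = 3·144 - 3·78 + 21 = 219
w[8] = 3·219 - 3·144 + 24 = 249
w[9] = 3·249 - 3·219 + 27 = 117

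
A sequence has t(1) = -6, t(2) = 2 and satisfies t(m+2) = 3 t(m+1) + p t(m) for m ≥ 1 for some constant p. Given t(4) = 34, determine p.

t(3) = 6 - 6p
t(4) = 18 - 16p
So 18 - 16p = 34, giving p = -1.

-1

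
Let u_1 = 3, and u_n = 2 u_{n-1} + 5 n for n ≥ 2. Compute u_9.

4553

u_2 = 2*3 + 10 = 16
u_3 = 2*16 + 15 = 47
u_4 = 2*47 + 20 = 114
u_5 = 2*114 + 25 = 253
u_6 = 2*253 + 30 = 536
u_7 = 2*536 + 35 = 1107
u_8 = 2*1107 + 40 = 2254
u_9 = 2*2254 + 45 = 4553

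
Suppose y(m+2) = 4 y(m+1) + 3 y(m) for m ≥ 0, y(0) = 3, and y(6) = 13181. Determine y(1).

5

Let y(1) = w.
y(2) = 9 + 4w
y(3) = 36 + 19w
y(4) = 171 + 88w
y(5) = 792 + 409w
y(6) = 3681 + 1900w
So 3681 + 1900w = 13181, giving w = 5.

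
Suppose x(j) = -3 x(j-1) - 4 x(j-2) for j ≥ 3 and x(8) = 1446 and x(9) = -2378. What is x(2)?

Rearranging, x(j-2) = (x(j) + 3 x(j-1)) / -4.
x(7) = (-2378 + 3*1446) / -4 = 1960/-4 = -490
x(6) = (1446 + 3*(-490)) / -4 = -24/-4 = 6
x(5) = (-490 + 3*6) / -4 = -472/-4 = 118
x(4) = (6 + 3*118) / -4 = 360/-4 = -90
x(3) = (118 + 3*(-90)) / -4 = -152/-4 = 38
x(2) = (-90 + 3*38) / -4 = 24/-4 = -6

-6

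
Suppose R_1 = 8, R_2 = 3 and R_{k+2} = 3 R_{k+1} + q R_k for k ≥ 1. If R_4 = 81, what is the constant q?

2

R_3 = 9 + 8q
R_4 = 27 + 27q
So 27 + 27q = 81, giving q = 2.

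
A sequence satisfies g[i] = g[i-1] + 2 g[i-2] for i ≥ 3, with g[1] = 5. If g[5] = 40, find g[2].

2

Let g[2] = v.
g[3] = 10 + v
g[4] = 10 + 3v
g[5] = 30 + 5v
So 30 + 5v = 40, giving v = 2.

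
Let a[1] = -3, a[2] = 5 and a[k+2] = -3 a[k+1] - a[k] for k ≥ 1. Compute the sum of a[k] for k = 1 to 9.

-2754

a[3] = -3*5 - (-3) = -12
a[4] = -3*(-12) - 5 = 31
a[5] = -3*31 - (-12) = -81
a[6] = -3*(-81) - 31 = 212
a[7] = -3*212 - (-81) = -555
a[8] = -3*(-555) - 212 = 1453
a[9] = -3*1453 - (-555) = -3804
Sum = (-3) + 5 + (-12) + 31 + (-81) + 212 + (-555) + 1453 + (-3804) = -2754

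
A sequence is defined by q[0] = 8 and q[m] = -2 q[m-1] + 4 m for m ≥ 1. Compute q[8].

1832

q[1] = -2*8 + 4 = -12
q[2] = -2*(-12) + 8 = 32
q[3] = -2*32 + 12 = -52
q[4] = -2*(-52) + 16 = 120
q[5] = -2*120 + 20 = -220
q[6] = -2*(-220) + 24 = 464
q[7] = -2*464 + 28 = -900
q[8] = -2*(-900) + 32 = 1832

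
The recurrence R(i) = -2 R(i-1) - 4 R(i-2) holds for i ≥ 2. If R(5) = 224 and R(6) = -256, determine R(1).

-6

Rearranging, R(i-2) = (R(i) + 2 R(i-1)) / -4.
R(4) = (-256 + 2(224)) / -4 = 192/-4 = -48
R(3) = (224 + 2(-48)) / -4 = 128/-4 = -32
R(2) = (-48 + 2(-32)) / -4 = -112/-4 = 28
R(1) = (-32 + 2(28)) / -4 = 24/-4 = -6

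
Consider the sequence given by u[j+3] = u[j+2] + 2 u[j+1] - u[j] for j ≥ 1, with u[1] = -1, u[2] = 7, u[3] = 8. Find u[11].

u[4] = 8 + 2*7 - (-1) = 23
u[5] = 23 + 2*8 - 7 = 32
u[6] = 32 + 2*23 - 8 = 70
u[7] = 70 + 2*32 - 23 = 111
u[8] = 111 + 2*70 - 32 = 219
u[9] = 219 + 2*111 - 70 = 371
u[10] = 371 + 2*219 - 111 = 698
u[11] = 698 + 2*371 - 219 = 1221

1221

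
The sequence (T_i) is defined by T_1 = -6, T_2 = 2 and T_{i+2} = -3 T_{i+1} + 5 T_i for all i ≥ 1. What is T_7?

-9246

T_3 = -3*2 + 5*(-6) = -36
T_4 = -3*(-36) + 5*2 = 118
T_5 = -3*118 + 5*(-36) = -534
T_6 = -3*(-534) + 5*118 = 2192
T_7 = -3*2192 + 5*(-534) = -9246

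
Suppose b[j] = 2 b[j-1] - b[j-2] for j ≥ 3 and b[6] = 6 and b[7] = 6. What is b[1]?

6

Rearranging, b[j-2] = -(b[j] - 2 b[j-1]).
b[5] = -(6 - 2*6) = 6
b[4] = -(6 - 2*6) = 6
b[3] = -(6 - 2*6) = 6
b[2] = -(6 - 2*6) = 6
b[1] = -(6 - 2*6) = 6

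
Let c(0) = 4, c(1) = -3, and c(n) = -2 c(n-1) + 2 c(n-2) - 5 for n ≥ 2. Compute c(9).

-11237

c(2) = -2(-3) + 2(4) - 5 = 9
c(3) = -2(9) + 2(-3) - 5 = -29
c(4) = -2(-29) + 2(9) - 5 = 71
c(5) = -2(71) + 2(-29) - 5 = -205
c(6) = -2(-205) + 2(71) - 5 = 547
c(7) = -2(547) + 2(-205) - 5 = -1509
c(8) = -2(-1509) + 2(547) - 5 = 4107
c(9) = -2(4107) + 2(-1509) - 5 = -11237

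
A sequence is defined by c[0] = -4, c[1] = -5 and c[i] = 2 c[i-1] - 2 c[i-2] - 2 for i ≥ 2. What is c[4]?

6

c[2] = 2*(-5) - 2*(-4) - 2 = -4
c[3] = 2*(-4) - 2*(-5) - 2 = 0
c[4] = 2*0 - 2*(-4) - 2 = 6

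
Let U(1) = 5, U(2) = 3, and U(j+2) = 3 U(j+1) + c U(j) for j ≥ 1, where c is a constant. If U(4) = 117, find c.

5

U(3) = 9 + 5c
U(4) = 27 + 18c
So 27 + 18c = 117, giving c = 5.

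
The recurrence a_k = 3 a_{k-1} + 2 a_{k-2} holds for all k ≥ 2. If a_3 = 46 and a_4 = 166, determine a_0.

4

Rearranging, a_{k-2} = (a_k - 3 a_{k-1}) / 2.
a_2 = (166 - 3*46) / 2 = 28/2 = 14
a_1 = (46 - 3*14) / 2 = 4/2 = 2
a_0 = (14 - 3*2) / 2 = 8/2 = 4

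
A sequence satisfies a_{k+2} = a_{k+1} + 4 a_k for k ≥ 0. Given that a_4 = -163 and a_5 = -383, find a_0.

-5

Rearranging, a_{k-2} = (a_k - a_{k-1}) / 4.
a_3 = (-383 - (-163)) / 4 = -220/4 = -55
a_2 = (-163 - (-55)) / 4 = -108/4 = -27
a_1 = (-55 - (-27)) / 4 = -28/4 = -7
a_0 = (-27 - (-7)) / 4 = -20/4 = -5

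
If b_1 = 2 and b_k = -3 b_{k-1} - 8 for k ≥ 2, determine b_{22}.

-41841412814

The fixed point is -8/(1 + 3) = -2, so b_k + 2 = -3(b_{k-1} + 2).
Hence b_k = 4·(-3)^{k-1} - 2.
b_{22} = 4·(-3)^{21} - 2 = 4·-10460353203 - 2 = -41841412814.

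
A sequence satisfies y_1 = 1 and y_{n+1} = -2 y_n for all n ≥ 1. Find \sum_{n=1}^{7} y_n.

y_2 = -2·1 = -2
y_3 = -2·(-2) = 4
y_4 = -2·4 = -8
y_5 = -2·(-8) = 16
y_6 = -2·16 = -32
y_7 = -2·(-32) = 64
Sum = 1 + (-2) + 4 + (-8) + 16 + (-32) + 64 = 43

43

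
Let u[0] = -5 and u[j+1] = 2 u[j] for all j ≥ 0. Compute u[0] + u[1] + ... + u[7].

u[1] = 2(-5) = -10
u[2] = 2(-10) = -20
u[3] = 2(-20) = -40
u[4] = 2(-40) = -80
u[5] = 2(-80) = -160
u[6] = 2(-160) = -320
u[7] = 2(-320) = -640
Sum = (-5) + (-10) + (-20) + (-40) + (-80) + (-160) + (-320) + (-640) = -1275

-1275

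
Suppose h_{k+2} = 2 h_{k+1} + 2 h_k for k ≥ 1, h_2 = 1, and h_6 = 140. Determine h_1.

3

Let h_1 = y.
h_3 = 2 + 2y
h_4 = 6 + 4y
h_5 = 16 + 12y
h_6 = 44 + 32y
So 44 + 32y = 140, giving y = 3.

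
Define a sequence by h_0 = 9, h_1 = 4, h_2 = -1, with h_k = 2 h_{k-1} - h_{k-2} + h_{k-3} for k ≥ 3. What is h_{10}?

h_3 = 2*(-1) - 4 + 9 = 3
h_4 = 2*3 - (-1) + 4 = 11
h_5 = 2*11 - 3 + (-1) = 18
h_6 = 2*18 - 11 + 3 = 28
h_7 = 2*28 - 18 + 11 = 49
h_8 = 2*49 - 28 + 18 = 88
h_9 = 2*88 - 49 + 28 = 155
h_{10} = 2*155 - 88 + 49 = 271

271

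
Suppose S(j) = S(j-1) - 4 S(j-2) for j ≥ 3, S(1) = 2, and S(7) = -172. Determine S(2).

Let S(2) = z.
S(3) = -8 + z
S(4) = -8 - 3z
S(5) = 24 - 7z
S(6) = 56 + 5z
S(7) = -40 + 33z
So -40 + 33z = -172, giving z = -4.

-4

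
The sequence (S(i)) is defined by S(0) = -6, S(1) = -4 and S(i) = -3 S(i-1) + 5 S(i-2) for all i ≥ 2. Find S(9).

S(2) = -3·(-4) + 5·(-6) = -18
S(3) = -3·(-18) + 5·(-4) = 34
S(4) = -3·34 + 5·(-18) = -192
S(5) = -3·(-192) + 5·34 = 746
S(6) = -3·746 + 5·(-192) = -3198
S(7) = -3·(-3198) + 5·746 = 13324
S(8) = -3·13324 + 5·(-3198) = -55962
S(9) = -3·(-55962) + 5·13324 = 234506

234506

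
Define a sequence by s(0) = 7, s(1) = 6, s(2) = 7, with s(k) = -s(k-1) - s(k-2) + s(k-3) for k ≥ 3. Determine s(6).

s(3) = -7 - 6 + 7 = -6
s(4) = -(-6) - 7 + 6 = 5
s(5) = -5 - (-6) + 7 = 8
s(6) = -8 - 5 + (-6) = -19

-19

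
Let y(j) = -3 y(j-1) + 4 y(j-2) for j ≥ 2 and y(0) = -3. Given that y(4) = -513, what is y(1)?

7

Let y(1) = w.
y(2) = -12 - 3w
y(3) = 36 + 13w
y(4) = -156 - 51w
So -156 - 51w = -513, giving w = 7.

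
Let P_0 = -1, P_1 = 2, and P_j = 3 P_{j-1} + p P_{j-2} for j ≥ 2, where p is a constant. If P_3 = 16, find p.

P_2 = 6 - p
P_3 = 18 - p
So 18 - p = 16, giving p = 2.

2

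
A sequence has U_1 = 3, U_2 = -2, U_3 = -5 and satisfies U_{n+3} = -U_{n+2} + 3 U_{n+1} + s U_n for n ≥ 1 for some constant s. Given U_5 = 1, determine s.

U_4 = -1 + 3s
U_5 = -14 - 5s
So -14 - 5s = 1, giving s = -3.

-3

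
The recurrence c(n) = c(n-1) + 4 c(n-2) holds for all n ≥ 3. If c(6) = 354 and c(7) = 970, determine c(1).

Rearranging, c(n-2) = (c(n) - c(n-1)) / 4.
c(5) = (970 - 354) / 4 = 616/4 = 154
c(4) = (354 - 154) / 4 = 200/4 = 50
c(3) = (154 - 50) / 4 = 104/4 = 26
c(2) = (50 - 26) / 4 = 24/4 = 6
c(1) = (26 - 6) / 4 = 20/4 = 5

5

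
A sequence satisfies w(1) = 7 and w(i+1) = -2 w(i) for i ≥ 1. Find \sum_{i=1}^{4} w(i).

w(2) = -2·7 = -14
w(3) = -2·(-14) = 28
w(4) = -2·28 = -56
Sum = 7 + (-14) + 28 + (-56) = -35

-35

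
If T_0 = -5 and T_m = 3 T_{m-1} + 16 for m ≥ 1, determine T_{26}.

7625597484979

The fixed point is 16/(1 - 3) = -8, so T_m + 8 = 3(T_{m-1} + 8).
Hence T_m = 3·3^m - 8.
T_{26} = 3·3^{26} - 8 = 3·2541865828329 - 8 = 7625597484979.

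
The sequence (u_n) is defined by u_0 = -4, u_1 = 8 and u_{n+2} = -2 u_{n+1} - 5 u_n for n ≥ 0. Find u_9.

-6232

u_2 = -2·8 - 5·(-4) = 4
u_3 = -2·4 - 5·8 = -48
u_4 = -2·(-48) - 5·4 = 76
u_5 = -2·76 - 5·(-48) = 88
u_6 = -2·88 - 5·76 = -556
u_7 = -2·(-556) - 5·88 = 672
u_8 = -2·672 - 5·(-556) = 1436
u_9 = -2·1436 - 5·672 = -6232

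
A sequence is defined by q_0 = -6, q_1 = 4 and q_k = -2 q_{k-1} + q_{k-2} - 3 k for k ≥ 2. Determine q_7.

1339

q_2 = -2·4 + (-6) - 6 = -20
q_3 = -2·(-20) + 4 - 9 = 35
q_4 = -2·35 + (-20) - 12 = -102
q_5 = -2·(-102) + 35 - 15 = 224
q_6 = -2·224 + (-102) - 18 = -568
q_7 = -2·(-568) + 224 - 21 = 1339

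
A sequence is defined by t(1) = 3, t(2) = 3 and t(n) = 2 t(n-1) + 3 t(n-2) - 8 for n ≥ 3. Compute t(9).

t(3) = 2*3 + 3*3 - 8 = 7
t(4) = 2*7 + 3*3 - 8 = 15
t(5) = 2*15 + 3*7 - 8 = 43
t(6) = 2*43 + 3*15 - 8 = 123
t(7) = 2*123 + 3*43 - 8 = 367
t(8) = 2*367 + 3*123 - 8 = 1095
t(9) = 2*1095 + 3*367 - 8 = 3283

3283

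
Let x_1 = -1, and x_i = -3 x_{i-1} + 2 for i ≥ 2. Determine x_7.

-1093

x_2 = -3*(-1) + 2 = 5
x_3 = -3*5 + 2 = -13
x_4 = -3*(-13) + 2 = 41
x_5 = -3*41 + 2 = -121
x_6 = -3*(-121) + 2 = 365
x_7 = -3*365 + 2 = -1093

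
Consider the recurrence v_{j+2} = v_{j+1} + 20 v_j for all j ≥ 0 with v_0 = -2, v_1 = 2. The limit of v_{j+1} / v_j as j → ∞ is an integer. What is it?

5

The characteristic equation is r^2 - r - 20 = 0, which factors as (r - 5)(r + 4) = 0.
So the roots are 5 and -4. Since |5| > |-4| and the coefficient of 5^j is non-zero, the ratio tends to 5.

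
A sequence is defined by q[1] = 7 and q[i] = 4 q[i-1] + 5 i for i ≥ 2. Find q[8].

q[2] = 4*7 + 10 = 38
q[3] = 4*38 + 15 = 167
q[4] = 4*167 + 20 = 688
q[5] = 4*688 + 25 = 2777
q[6] = 4*2777 + 30 = 11138
q[7] = 4*11138 + 35 = 44587
q[8] = 4*44587 + 40 = 178388

178388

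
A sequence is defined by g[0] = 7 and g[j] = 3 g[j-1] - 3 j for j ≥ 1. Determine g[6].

g[1] = 3*7 - 3 = 18
g[2] = 3*18 - 6 = 48
g[3] = 3*48 - 9 = 135
g[4] = 3*135 - 12 = 393
g[5] = 3*393 - 15 = 1164
g[6] = 3*1164 - 18 = 3474

3474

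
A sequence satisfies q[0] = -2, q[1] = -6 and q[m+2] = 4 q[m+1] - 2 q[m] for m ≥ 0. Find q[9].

-107616

q[2] = 4·(-6) - 2·(-2) = -20
q[3] = 4·(-20) - 2·(-6) = -68
q[4] = 4·(-68) - 2·(-20) = -232
q[5] = 4·(-232) - 2·(-68) = -792
q[6] = 4·(-792) - 2·(-232) = -2704
q[7] = 4·(-2704) - 2·(-792) = -9232
q[8] = 4·(-9232) - 2·(-2704) = -31520
q[9] = 4·(-31520) - 2·(-9232) = -107616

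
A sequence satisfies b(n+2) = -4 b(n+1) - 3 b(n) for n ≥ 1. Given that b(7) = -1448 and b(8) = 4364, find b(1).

Rearranging, b(n-2) = (b(n) + 4 b(n-1)) / -3.
b(6) = (4364 + 4*(-1448)) / -3 = -1428/-3 = 476
b(5) = (-1448 + 4*476) / -3 = 456/-3 = -152
b(4) = (476 + 4*(-152)) / -3 = -132/-3 = 44
b(3) = (-152 + 4*44) / -3 = 24/-3 = -8
b(2) = (44 + 4*(-8)) / -3 = 12/-3 = -4
b(1) = (-8 + 4*(-4)) / -3 = -24/-3 = 8

8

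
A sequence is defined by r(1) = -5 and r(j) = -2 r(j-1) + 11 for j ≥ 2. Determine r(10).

r(2) = -2(-5) + 11 = 21
r(3) = -2(21) + 11 = -31
r(4) = -2(-31) + 11 = 73
r(5) = -2(73) + 11 = -135
r(6) = -2(-135) + 11 = 281
r(7) = -2(281) + 11 = -551
r(8) = -2(-551) + 11 = 1113
r(9) = -2(1113) + 11 = -2215
r(10) = -2(-2215) + 11 = 4441

4441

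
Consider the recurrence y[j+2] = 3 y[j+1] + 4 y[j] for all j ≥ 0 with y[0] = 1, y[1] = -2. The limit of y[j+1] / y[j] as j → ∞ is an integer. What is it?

The characteristic equation is r^2 - 3r - 4 = 0, which factors as (r - 4)(r + 1) = 0.
So the roots are 4 and -1. Since |4| > |-1| and the coefficient of 4^j is non-zero, the ratio tends to 4.

4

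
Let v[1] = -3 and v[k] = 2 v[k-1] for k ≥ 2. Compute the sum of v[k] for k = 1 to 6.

v[2] = 2(-3) = -6
v[3] = 2(-6) = -12
v[4] = 2(-12) = -24
v[5] = 2(-24) = -48
v[6] = 2(-48) = -96
Sum = (-3) + (-6) + (-12) + (-24) + (-48) + (-96) = -189

-189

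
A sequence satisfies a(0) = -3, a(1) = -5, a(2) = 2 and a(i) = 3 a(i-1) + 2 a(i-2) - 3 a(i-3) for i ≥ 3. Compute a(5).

a(3) = 3·2 + 2·(-5) - 3·(-3) = 5
a(4) = 3·5 + 2·2 - 3·(-5) = 34
a(5) = 3·34 + 2·5 - 3·2 = 106

106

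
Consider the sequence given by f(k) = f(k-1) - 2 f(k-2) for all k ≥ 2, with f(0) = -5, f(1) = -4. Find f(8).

f(2) = (-4) - 2(-5) = 6
f(3) = 6 - 2(-4) = 14
f(4) = 14 - 2(6) = 2
f(5) = 2 - 2(14) = -26
f(6) = (-26) - 2(2) = -30
f(7) = (-30) - 2(-26) = 22
f(8) = 22 - 2(-30) = 82

82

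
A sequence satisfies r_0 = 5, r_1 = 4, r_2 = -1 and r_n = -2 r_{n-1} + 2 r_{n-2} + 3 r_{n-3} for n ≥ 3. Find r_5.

r_3 = -2*(-1) + 2*4 + 3*5 = 25
r_4 = -2*25 + 2*(-1) + 3*4 = -40
r_5 = -2*(-40) + 2*25 + 3*(-1) = 127

127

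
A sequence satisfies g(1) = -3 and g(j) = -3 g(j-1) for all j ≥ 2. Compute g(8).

g(2) = -3(-3) = 9
g(3) = -3(9) = -27
g(4) = -3(-27) = 81
g(5) = -3(81) = -243
g(6) = -3(-243) = 729
g(7) = -3(729) = -2187
g(8) = -3(-2187) = 6561

6561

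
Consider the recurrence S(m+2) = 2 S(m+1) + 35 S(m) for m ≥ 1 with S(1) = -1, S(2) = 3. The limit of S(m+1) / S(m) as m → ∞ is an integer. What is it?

The characteristic equation is r^2 - 2r - 35 = 0, which factors as (r - 7)(r + 5) = 0.
So the roots are 7 and -5. Since |7| > |-5| and the coefficient of 7^m is non-zero, the ratio tends to 7.

7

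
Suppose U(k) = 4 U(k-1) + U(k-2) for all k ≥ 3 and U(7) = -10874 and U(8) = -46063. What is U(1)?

-6

Rearranging, U(k-2) = U(k) - 4 U(k-1).
U(6) = -46063 - 4*(-10874) = -2567
U(5) = -10874 - 4*(-2567) = -606
U(4) = -2567 - 4*(-606) = -143
U(3) = -606 - 4*(-143) = -34
U(2) = -143 - 4*(-34) = -7
U(1) = -34 - 4*(-7) = -6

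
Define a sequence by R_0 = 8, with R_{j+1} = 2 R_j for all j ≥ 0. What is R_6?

512

R_1 = 2(8) = 16
R_2 = 2(16) = 32
R_3 = 2(32) = 64
R_4 = 2(64) = 128
R_5 = 2(128) = 256
R_6 = 2(256) = 512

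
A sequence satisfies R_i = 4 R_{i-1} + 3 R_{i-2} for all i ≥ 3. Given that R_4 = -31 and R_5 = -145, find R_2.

-1

Rearranging, R_{i-2} = (R_i - 4 R_{i-1}) / 3.
R_3 = (-145 - 4*(-31)) / 3 = -21/3 = -7
R_2 = (-31 - 4*(-7)) / 3 = -3/3 = -1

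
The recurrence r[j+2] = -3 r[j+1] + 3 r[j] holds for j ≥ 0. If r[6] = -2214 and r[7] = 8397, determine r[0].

Rearranging, r[j-2] = (r[j] + 3 r[j-1]) / 3.
r[5] = (8397 + 3(-2214)) / 3 = 1755/3 = 585
r[4] = (-2214 + 3(585)) / 3 = -459/3 = -153
r[3] = (585 + 3(-153)) / 3 = 126/3 = 42
r[2] = (-153 + 3(42)) / 3 = -27/3 = -9
r[1] = (42 + 3(-9)) / 3 = 15/3 = 5
r[0] = (-9 + 3(5)) / 3 = 6/3 = 2

2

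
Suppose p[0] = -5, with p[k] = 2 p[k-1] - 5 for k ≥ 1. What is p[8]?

-2555

p[1] = 2·(-5) - 5 = -15
p[2] = 2·(-15) - 5 = -35
p[3] = 2·(-35) - 5 = -75
p[4] = 2·(-75) - 5 = -155
p[5] = 2·(-155) - 5 = -315
p[6] = 2·(-315) - 5 = -635
p[7] = 2·(-635) - 5 = -1275
p[8] = 2·(-1275) - 5 = -2555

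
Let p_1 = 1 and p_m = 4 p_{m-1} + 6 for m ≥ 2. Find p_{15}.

The fixed point is 6/(1 - 4) = -2, so p_m + 2 = 4(p_{m-1} + 2).
Hence p_m = 3·4^{m-1} - 2.
p_{15} = 3·4^{14} - 2 = 3·268435456 - 2 = 805306366.

805306366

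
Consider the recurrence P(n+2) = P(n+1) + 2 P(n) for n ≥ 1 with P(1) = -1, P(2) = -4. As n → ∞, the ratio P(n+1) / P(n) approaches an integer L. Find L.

The characteristic equation is r^2 - r - 2 = 0, which factors as (r - 2)(r + 1) = 0.
So the roots are 2 and -1. Since |2| > |-1| and the coefficient of 2^n is non-zero, the ratio tends to 2.

2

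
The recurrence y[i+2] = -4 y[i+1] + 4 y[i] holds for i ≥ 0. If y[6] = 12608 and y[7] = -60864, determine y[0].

8

Rearranging, y[i-2] = (y[i] + 4 y[i-1]) / 4.
y[5] = (-60864 + 4(12608)) / 4 = -10432/4 = -2608
y[4] = (12608 + 4(-2608)) / 4 = 2176/4 = 544
y[3] = (-2608 + 4(544)) / 4 = -432/4 = -108
y[2] = (544 + 4(-108)) / 4 = 112/4 = 28
y[1] = (-108 + 4(28)) / 4 = 4/4 = 1
y[0] = (28 + 4(1)) / 4 = 32/4 = 8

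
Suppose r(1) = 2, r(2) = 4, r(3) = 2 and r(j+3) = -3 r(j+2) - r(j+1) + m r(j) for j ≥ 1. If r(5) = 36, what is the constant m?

r(4) = -10 + 2m
r(5) = 28 - 2m
So 28 - 2m = 36, giving m = -4.

-4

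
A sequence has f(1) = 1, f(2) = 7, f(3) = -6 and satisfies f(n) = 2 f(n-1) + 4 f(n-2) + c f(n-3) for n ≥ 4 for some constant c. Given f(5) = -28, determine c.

f(4) = 16 + c
f(5) = 8 + 9c
So 8 + 9c = -28, giving c = -4.

-4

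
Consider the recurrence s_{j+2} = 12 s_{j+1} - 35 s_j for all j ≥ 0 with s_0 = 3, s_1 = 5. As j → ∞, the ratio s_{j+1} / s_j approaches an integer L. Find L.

The characteristic equation is r^2 - 12r + 35 = 0, which factors as (r - 7)(r - 5) = 0.
So the roots are 7 and 5. Since |7| > |5| and the coefficient of 7^j is non-zero, the ratio tends to 7.

7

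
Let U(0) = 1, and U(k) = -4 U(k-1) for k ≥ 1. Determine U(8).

65536

U(1) = -4(1) = -4
U(2) = -4(-4) = 16
U(3) = -4(16) = -64
U(4) = -4(-64) = 256
U(5) = -4(256) = -1024
U(6) = -4(-1024) = 4096
U(7) = -4(4096) = -16384
U(8) = -4(-16384) = 65536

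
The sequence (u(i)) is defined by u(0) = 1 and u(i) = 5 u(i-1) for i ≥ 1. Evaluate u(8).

u(1) = 5·1 = 5
u(2) = 5·5 = 25
u(3) = 5·25 = 125
u(4) = 5·125 = 625
u(5) = 5·625 = 3125
u(6) = 5·3125 = 15625
u(7) = 5·15625 = 78125
u(8) = 5·78125 = 390625

390625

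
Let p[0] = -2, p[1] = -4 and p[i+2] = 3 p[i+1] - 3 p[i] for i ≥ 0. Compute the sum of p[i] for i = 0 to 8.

324

p[2] = 3*(-4) - 3*(-2) = -6
p[3] = 3*(-6) - 3*(-4) = -6
p[4] = 3*(-6) - 3*(-6) = 0
p[5] = 3*0 - 3*(-6) = 18
p[6] = 3*18 - 3*0 = 54
p[7] = 3*54 - 3*18 = 108
p[8] = 3*108 - 3*54 = 162
Sum = (-2) + (-4) + (-6) + (-6) + 0 + 18 + 54 + 108 + 162 = 324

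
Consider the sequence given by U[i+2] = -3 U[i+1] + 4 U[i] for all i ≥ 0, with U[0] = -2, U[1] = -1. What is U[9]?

U[2] = -3*(-1) + 4*(-2) = -5
U[3] = -3*(-5) + 4*(-1) = 11
U[4] = -3*11 + 4*(-5) = -53
U[5] = -3*(-53) + 4*11 = 203
U[6] = -3*203 + 4*(-53) = -821
U[7] = -3*(-821) + 4*203 = 3275
U[8] = -3*3275 + 4*(-821) = -13109
U[9] = -3*(-13109) + 4*3275 = 52427

52427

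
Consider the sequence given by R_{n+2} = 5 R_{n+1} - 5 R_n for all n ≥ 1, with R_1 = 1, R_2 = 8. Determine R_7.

6625

R_3 = 5(8) - 5(1) = 35
R_4 = 5(35) - 5(8) = 135
R_5 = 5(135) - 5(35) = 500
R_6 = 5(500) - 5(135) = 1825
R_7 = 5(1825) - 5(500) = 6625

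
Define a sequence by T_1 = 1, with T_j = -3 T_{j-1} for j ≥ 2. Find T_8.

T_2 = -3*1 = -3
T_3 = -3*(-3) = 9
T_4 = -3*9 = -27
T_5 = -3*(-27) = 81
T_6 = -3*81 = -243
T_7 = -3*(-243) = 729
T_8 = -3*729 = -2187

-2187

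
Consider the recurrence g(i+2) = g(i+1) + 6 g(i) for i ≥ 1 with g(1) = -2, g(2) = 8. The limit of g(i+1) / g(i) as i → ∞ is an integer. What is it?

3

The characteristic equation is r^2 - r - 6 = 0, which factors as (r - 3)(r + 2) = 0.
So the roots are 3 and -2. Since |3| > |-2| and the coefficient of 3^i is non-zero, the ratio tends to 3.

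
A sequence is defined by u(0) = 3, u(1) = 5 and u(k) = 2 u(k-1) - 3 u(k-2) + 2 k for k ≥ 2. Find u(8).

83

u(2) = 2(5) - 3(3) + 4 = 5
u(3) = 2(5) - 3(5) + 6 = 1
u(4) = 2(1) - 3(5) + 8 = -5
u(5) = 2(-5) - 3(1) + 10 = -3
u(6) = 2(-3) - 3(-5) + 12 = 21
u(7) = 2(21) - 3(-3) + 14 = 65
u(8) = 2(65) - 3(21) + 16 = 83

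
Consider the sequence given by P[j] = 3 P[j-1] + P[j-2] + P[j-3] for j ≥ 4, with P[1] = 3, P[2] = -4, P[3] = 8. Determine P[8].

P[4] = 3(8) + (-4) + 3 = 23
P[5] = 3(23) + 8 + (-4) = 73
P[6] = 3(73) + 23 + 8 = 250
P[7] = 3(250) + 73 + 23 = 846
P[8] = 3(846) + 250 + 73 = 2861

2861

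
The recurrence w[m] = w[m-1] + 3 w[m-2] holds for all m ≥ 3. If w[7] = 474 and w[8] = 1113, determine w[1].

2

Rearranging, w[m-2] = (w[m] - w[m-1]) / 3.
w[6] = (1113 - 474) / 3 = 639/3 = 213
w[5] = (474 - 213) / 3 = 261/3 = 87
w[4] = (213 - 87) / 3 = 126/3 = 42
w[3] = (87 - 42) / 3 = 45/3 = 15
w[2] = (42 - 15) / 3 = 27/3 = 9
w[1] = (15 - 9) / 3 = 6/3 = 2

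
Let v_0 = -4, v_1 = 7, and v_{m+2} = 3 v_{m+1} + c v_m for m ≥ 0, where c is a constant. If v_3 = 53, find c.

v_2 = 21 - 4c
v_3 = 63 - 5c
So 63 - 5c = 53, giving c = 2.

2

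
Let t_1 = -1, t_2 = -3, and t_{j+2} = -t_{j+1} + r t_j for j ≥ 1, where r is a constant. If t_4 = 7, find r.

-5

t_3 = 3 - r
t_4 = -3 - 2r
So -3 - 2r = 7, giving r = -5.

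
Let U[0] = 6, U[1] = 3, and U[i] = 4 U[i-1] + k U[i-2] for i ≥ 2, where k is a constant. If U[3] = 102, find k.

U[2] = 12 + 6k
U[3] = 48 + 27k
So 48 + 27k = 102, giving k = 2.

2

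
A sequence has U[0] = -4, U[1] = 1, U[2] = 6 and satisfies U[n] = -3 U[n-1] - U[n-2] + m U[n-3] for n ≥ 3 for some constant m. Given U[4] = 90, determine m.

3

U[3] = -19 - 4m
U[4] = 51 + 13m
So 51 + 13m = 90, giving m = 3.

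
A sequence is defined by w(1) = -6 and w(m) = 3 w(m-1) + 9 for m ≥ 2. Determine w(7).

w(2) = 3(-6) + 9 = -9
w(3) = 3(-9) + 9 = -18
w(4) = 3(-18) + 9 = -45
w(5) = 3(-45) + 9 = -126
w(6) = 3(-126) + 9 = -369
w(7) = 3(-369) + 9 = -1098

-1098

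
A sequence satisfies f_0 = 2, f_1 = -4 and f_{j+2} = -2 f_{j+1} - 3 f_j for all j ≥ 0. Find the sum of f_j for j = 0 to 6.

32

f_2 = -2(-4) - 3(2) = 2
f_3 = -2(2) - 3(-4) = 8
f_4 = -2(8) - 3(2) = -22
f_5 = -2(-22) - 3(8) = 20
f_6 = -2(20) - 3(-22) = 26
Sum = 2 + (-4) + 2 + 8 + (-22) + 20 + 26 = 32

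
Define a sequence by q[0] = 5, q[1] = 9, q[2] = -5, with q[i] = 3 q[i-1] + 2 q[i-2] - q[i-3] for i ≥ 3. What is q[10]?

-39770

q[3] = 3(-5) + 2(9) - 5 = -2
q[4] = 3(-2) + 2(-5) - 9 = -25
q[5] = 3(-25) + 2(-2) - (-5) = -74
q[6] = 3(-74) + 2(-25) - (-2) = -270
q[7] = 3(-270) + 2(-74) - (-25) = -933
q[8] = 3(-933) + 2(-270) - (-74) = -3265
q[9] = 3(-3265) + 2(-933) - (-270) = -11391
q[10] = 3(-11391) + 2(-3265) - (-933) = -39770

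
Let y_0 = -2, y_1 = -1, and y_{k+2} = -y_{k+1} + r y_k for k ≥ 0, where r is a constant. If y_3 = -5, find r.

y_2 = 1 - 2r
y_3 = -1 + r
So -1 + r = -5, giving r = -4.

-4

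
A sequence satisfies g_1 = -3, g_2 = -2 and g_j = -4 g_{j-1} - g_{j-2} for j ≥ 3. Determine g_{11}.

424267

g_3 = -4*(-2) - (-3) = 11
g_4 = -4*11 - (-2) = -42
g_5 = -4*(-42) - 11 = 157
g_6 = -4*157 - (-42) = -586
g_7 = -4*(-586) - 157 = 2187
g_8 = -4*2187 - (-586) = -8162
g_9 = -4*(-8162) - 2187 = 30461
g_{10} = -4*30461 - (-8162) = -113682
g_{11} = -4*(-113682) - 30461 = 424267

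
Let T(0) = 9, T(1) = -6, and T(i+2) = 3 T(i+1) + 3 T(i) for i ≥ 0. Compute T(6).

729

T(2) = 3(-6) + 3(9) = 9
T(3) = 3(9) + 3(-6) = 9
T(4) = 3(9) + 3(9) = 54
T(5) = 3(54) + 3(9) = 189
T(6) = 3(189) + 3(54) = 729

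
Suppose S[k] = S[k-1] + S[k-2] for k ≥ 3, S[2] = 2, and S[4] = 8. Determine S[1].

Let S[1] = y.
S[3] = 2 + y
S[4] = 4 + y
So 4 + y = 8, giving y = 4.

4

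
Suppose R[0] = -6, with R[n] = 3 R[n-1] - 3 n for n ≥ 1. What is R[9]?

-162369

R[1] = 3·(-6) - 3 = -21
R[2] = 3·(-21) - 6 = -69
R[3] = 3·(-69) - 9 = -216
R[4] = 3·(-216) - 12 = -660
R[5] = 3·(-660) - 15 = -1995
R[6] = 3·(-1995) - 18 = -6003
R[7] = 3·(-6003) - 21 = -18030
R[8] = 3·(-18030) - 24 = -54114
R[9] = 3·(-54114) - 27 = -162369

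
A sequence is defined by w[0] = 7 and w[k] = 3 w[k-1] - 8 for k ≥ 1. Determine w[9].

w[1] = 3·7 - 8 = 13
w[2] = 3·13 - 8 = 31
w[3] = 3·31 - 8 = 85
w[4] = 3·85 - 8 = 247
w[5] = 3·247 - 8 = 733
w[6] = 3·733 - 8 = 2191
w[7] = 3·2191 - 8 = 6565
w[8] = 3·6565 - 8 = 19687
w[9] = 3·19687 - 8 = 59053

59053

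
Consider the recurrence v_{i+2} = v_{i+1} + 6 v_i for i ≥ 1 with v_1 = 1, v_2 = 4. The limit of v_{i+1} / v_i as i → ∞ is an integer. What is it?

3

The characteristic equation is r^2 - r - 6 = 0, which factors as (r - 3)(r + 2) = 0.
So the roots are 3 and -2. Since |3| > |-2| and the coefficient of 3^i is non-zero, the ratio tends to 3.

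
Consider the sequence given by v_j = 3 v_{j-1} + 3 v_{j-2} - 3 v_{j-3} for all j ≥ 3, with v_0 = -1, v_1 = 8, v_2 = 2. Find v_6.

1152

v_3 = 3·2 + 3·8 - 3·(-1) = 33
v_4 = 3·33 + 3·2 - 3·8 = 81
v_5 = 3·81 + 3·33 - 3·2 = 336
v_6 = 3·336 + 3·81 - 3·33 = 1152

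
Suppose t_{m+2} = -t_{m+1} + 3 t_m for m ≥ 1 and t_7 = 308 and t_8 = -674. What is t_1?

Rearranging, t_{m-2} = (t_m + t_{m-1}) / 3.
t_6 = (-674 + 308) / 3 = -366/3 = -122
t_5 = (308 + (-122)) / 3 = 186/3 = 62
t_4 = (-122 + 62) / 3 = -60/3 = -20
t_3 = (62 + (-20)) / 3 = 42/3 = 14
t_2 = (-20 + 14) / 3 = -6/3 = -2
t_1 = (14 + (-2)) / 3 = 12/3 = 4

4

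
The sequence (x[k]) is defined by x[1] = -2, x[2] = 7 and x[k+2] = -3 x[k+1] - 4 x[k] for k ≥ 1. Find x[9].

x[3] = -3*7 - 4*(-2) = -13
x[4] = -3*(-13) - 4*7 = 11
x[5] = -3*11 - 4*(-13) = 19
x[6] = -3*19 - 4*11 = -101
x[7] = -3*(-101) - 4*19 = 227
x[8] = -3*227 - 4*(-101) = -277
x[9] = -3*(-277) - 4*227 = -77

-77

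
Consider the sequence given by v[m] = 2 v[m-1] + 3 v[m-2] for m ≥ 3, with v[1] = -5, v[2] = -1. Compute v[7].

v[3] = 2*(-1) + 3*(-5) = -17
v[4] = 2*(-17) + 3*(-1) = -37
v[5] = 2*(-37) + 3*(-17) = -125
v[6] = 2*(-125) + 3*(-37) = -361
v[7] = 2*(-361) + 3*(-125) = -1097

-1097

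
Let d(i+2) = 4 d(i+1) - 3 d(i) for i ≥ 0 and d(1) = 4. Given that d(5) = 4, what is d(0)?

Let d(0) = w.
d(2) = 16 - 3w
d(3) = 52 - 12w
d(4) = 160 - 39w
d(5) = 484 - 120w
So 484 - 120w = 4, giving w = 4.

4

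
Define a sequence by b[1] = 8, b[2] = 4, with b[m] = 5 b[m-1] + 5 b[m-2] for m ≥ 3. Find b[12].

446887500

b[3] = 5(4) + 5(8) = 60
b[4] = 5(60) + 5(4) = 320
b[5] = 5(320) + 5(60) = 1900
b[6] = 5(1900) + 5(320) = 11100
b[7] = 5(11100) + 5(1900) = 65000
b[8] = 5(65000) + 5(11100) = 380500
b[9] = 5(380500) + 5(65000) = 2227500
b[10] = 5(2227500) + 5(380500) = 13040000
b[11] = 5(13040000) + 5(2227500) = 76337500
b[12] = 5(76337500) + 5(13040000) = 446887500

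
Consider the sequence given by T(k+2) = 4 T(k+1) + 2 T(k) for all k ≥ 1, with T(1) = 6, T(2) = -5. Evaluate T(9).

T(3) = 4(-5) + 2(6) = -8
T(4) = 4(-8) + 2(-5) = -42
T(5) = 4(-42) + 2(-8) = -184
T(6) = 4(-184) + 2(-42) = -820
T(7) = 4(-820) + 2(-184) = -3648
T(8) = 4(-3648) + 2(-820) = -16232
T(9) = 4(-16232) + 2(-3648) = -72224

-72224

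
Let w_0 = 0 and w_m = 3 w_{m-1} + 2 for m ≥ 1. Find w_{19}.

The fixed point is 2/(1 - 3) = -1, so w_m + 1 = 3(w_{m-1} + 1).
Hence w_m = 1·3^m - 1.
w_{19} = 1·3^{19} - 1 = 1·1162261467 - 1 = 1162261466.

1162261466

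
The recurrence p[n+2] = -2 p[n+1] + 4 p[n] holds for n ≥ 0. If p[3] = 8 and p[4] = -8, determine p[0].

Rearranging, p[n-2] = (p[n] + 2 p[n-1]) / 4.
p[2] = (-8 + 2·8) / 4 = 8/4 = 2
p[1] = (8 + 2·2) / 4 = 12/4 = 3
p[0] = (2 + 2·3) / 4 = 8/4 = 2

2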